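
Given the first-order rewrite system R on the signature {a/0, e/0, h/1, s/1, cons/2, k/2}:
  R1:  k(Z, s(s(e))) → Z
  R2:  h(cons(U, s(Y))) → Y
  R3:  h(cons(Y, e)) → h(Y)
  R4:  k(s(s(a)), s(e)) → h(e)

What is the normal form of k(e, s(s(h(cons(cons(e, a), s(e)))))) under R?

e

1. k(e, s(s(h(cons(cons(e, a), s(e))))))  →  k(e, s(s(e)))   [R2 at 2.1.1]
2. k(e, s(s(e)))  →  e   [R1 at ε]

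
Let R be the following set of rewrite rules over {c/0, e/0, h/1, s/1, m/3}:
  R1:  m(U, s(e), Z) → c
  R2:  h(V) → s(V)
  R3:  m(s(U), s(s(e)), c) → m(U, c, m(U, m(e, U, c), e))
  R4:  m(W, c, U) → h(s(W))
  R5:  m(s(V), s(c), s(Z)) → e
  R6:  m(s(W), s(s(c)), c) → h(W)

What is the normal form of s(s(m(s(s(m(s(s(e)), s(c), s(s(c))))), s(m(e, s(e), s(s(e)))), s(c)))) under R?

1. s(s(m(s(s(m(s(s(e)), s(c), s(s(c))))), s(m(e, s(e), s(s(e)))), s(c))))  →  s(s(m(s(s(e)), s(m(e, s(e), s(s(e)))), s(c))))   [R5 at 1.1.1.1.1]
2. s(s(m(s(s(e)), s(m(e, s(e), s(s(e)))), s(c))))  →  s(s(m(s(s(e)), s(c), s(c))))   [R1 at 1.1.2.1]
3. s(s(m(s(s(e)), s(c), s(c))))  →  s(s(e))   [R5 at 1.1]

s(s(e))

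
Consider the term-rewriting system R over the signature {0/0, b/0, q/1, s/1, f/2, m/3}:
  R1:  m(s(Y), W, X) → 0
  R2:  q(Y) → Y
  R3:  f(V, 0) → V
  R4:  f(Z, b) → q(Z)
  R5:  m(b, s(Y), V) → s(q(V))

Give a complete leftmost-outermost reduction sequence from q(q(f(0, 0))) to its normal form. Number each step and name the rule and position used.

1. q(q(f(0, 0)))  →  q(f(0, 0))   [R2 at ε]
2. q(f(0, 0))  →  f(0, 0)   [R2 at ε]
3. f(0, 0)  →  0   [R3 at ε]

0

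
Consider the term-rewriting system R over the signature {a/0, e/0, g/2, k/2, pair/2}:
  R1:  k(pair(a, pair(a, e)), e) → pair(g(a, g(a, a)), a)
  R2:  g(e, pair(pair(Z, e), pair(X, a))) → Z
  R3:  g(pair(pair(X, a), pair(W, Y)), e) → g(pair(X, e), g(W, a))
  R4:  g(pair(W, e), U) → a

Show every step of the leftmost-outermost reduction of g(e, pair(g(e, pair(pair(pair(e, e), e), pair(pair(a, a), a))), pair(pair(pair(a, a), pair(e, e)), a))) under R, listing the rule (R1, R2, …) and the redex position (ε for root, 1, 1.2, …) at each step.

e

1. g(e, pair(g(e, pair(pair(pair(e, e), e), pair(pair(a, a), a))), pair(pair(pair(a, a), pair(e, e)), a)))  →  g(e, pair(pair(e, e), pair(pair(pair(a, a), pair(e, e)), a)))   [R2 at 2.1]
2. g(e, pair(pair(e, e), pair(pair(pair(a, a), pair(e, e)), a)))  →  e   [R2 at ε]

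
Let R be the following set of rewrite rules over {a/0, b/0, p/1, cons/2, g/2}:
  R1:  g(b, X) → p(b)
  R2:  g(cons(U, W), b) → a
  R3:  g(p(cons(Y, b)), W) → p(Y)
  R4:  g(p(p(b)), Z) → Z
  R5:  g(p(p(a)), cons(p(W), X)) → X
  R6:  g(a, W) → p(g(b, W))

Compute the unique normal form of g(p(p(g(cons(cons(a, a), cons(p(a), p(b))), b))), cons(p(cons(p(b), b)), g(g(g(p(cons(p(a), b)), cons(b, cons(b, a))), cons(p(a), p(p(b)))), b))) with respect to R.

b

1. g(p(p(g(cons(cons(a, a), cons(p(a), p(b))), b))), cons(p(cons(p(b), b)), g(g(g(p(cons(p(a), b)), cons(b, cons(b, a))), cons(p(a), p(p(b)))), b)))  →  g(p(p(a)), cons(p(cons(p(b), b)), g(g(g(p(cons(p(a), b)), cons(b, cons(b, a))), cons(p(a), p(p(b)))), b)))   [R2 at 1.1.1]
2. g(p(p(a)), cons(p(cons(p(b), b)), g(g(g(p(cons(p(a), b)), cons(b, cons(b, a))), cons(p(a), p(p(b)))), b)))  →  g(g(g(p(cons(p(a), b)), cons(b, cons(b, a))), cons(p(a), p(p(b)))), b)   [R5 at ε]
3. g(g(g(p(cons(p(a), b)), cons(b, cons(b, a))), cons(p(a), p(p(b)))), b)  →  g(g(p(p(a)), cons(p(a), p(p(b)))), b)   [R3 at 1.1]
4. g(g(p(p(a)), cons(p(a), p(p(b)))), b)  →  g(p(p(b)), b)   [R5 at 1]
5. g(p(p(b)), b)  →  b   [R4 at ε]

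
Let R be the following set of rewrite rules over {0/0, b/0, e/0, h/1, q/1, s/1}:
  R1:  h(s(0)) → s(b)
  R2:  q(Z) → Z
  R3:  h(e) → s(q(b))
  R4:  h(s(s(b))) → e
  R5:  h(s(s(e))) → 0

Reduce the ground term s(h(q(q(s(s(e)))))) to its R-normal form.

s(0)

1. s(h(q(q(s(s(e))))))  →  s(h(q(s(s(e)))))   [R2 at 1.1]
2. s(h(q(s(s(e)))))  →  s(h(s(s(e))))   [R2 at 1.1]
3. s(h(s(s(e))))  →  s(0)   [R5 at 1]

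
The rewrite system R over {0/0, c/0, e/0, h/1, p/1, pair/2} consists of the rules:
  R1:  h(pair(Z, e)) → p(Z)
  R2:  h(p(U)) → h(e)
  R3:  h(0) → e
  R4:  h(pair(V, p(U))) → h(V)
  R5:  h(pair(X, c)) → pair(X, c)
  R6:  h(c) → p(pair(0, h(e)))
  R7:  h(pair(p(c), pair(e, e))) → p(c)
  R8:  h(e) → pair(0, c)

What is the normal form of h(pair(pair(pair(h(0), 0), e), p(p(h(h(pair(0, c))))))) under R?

p(pair(e, 0))

1. h(pair(pair(pair(h(0), 0), e), p(p(h(h(pair(0, c)))))))  →  h(pair(pair(h(0), 0), e))   [R4 at ε]
2. h(pair(pair(h(0), 0), e))  →  p(pair(h(0), 0))   [R1 at ε]
3. p(pair(h(0), 0))  →  p(pair(e, 0))   [R3 at 1.1]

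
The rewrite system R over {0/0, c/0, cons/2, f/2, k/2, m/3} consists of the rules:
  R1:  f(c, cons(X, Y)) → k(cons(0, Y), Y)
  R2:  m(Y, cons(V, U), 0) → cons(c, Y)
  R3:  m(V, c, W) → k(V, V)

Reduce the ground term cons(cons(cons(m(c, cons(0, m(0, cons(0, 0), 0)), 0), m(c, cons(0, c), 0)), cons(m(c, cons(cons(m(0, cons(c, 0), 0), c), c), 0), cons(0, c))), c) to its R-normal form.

cons(cons(cons(cons(c, c), cons(c, c)), cons(cons(c, c), cons(0, c))), c)

1. cons(cons(cons(m(c, cons(0, m(0, cons(0, 0), 0)), 0), m(c, cons(0, c), 0)), cons(m(c, cons(cons(m(0, cons(c, 0), 0), c), c), 0), cons(0, c))), c)  →  cons(cons(cons(cons(c, c), m(c, cons(0, c), 0)), cons(m(c, cons(cons(m(0, cons(c, 0), 0), c), c), 0), cons(0, c))), c)   [R2 at 1.1.1]
2. cons(cons(cons(cons(c, c), m(c, cons(0, c), 0)), cons(m(c, cons(cons(m(0, cons(c, 0), 0), c), c), 0), cons(0, c))), c)  →  cons(cons(cons(cons(c, c), cons(c, c)), cons(m(c, cons(cons(m(0, cons(c, 0), 0), c), c), 0), cons(0, c))), c)   [R2 at 1.1.2]
3. cons(cons(cons(cons(c, c), cons(c, c)), cons(m(c, cons(cons(m(0, cons(c, 0), 0), c), c), 0), cons(0, c))), c)  →  cons(cons(cons(cons(c, c), cons(c, c)), cons(cons(c, c), cons(0, c))), c)   [R2 at 1.2.1]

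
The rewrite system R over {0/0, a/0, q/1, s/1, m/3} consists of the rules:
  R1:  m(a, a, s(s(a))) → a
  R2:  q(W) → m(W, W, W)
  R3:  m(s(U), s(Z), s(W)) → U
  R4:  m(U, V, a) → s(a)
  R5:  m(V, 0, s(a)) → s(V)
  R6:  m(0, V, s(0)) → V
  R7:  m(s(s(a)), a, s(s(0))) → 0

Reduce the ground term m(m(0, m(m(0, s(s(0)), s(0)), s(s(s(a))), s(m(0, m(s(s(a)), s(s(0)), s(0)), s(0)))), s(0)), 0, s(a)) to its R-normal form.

s(s(0))

1. m(m(0, m(m(0, s(s(0)), s(0)), s(s(s(a))), s(m(0, m(s(s(a)), s(s(0)), s(0)), s(0)))), s(0)), 0, s(a))  →  s(m(0, m(m(0, s(s(0)), s(0)), s(s(s(a))), s(m(0, m(s(s(a)), s(s(0)), s(0)), s(0)))), s(0)))   [R5 at ε]
2. s(m(0, m(m(0, s(s(0)), s(0)), s(s(s(a))), s(m(0, m(s(s(a)), s(s(0)), s(0)), s(0)))), s(0)))  →  s(m(m(0, s(s(0)), s(0)), s(s(s(a))), s(m(0, m(s(s(a)), s(s(0)), s(0)), s(0)))))   [R6 at 1]
3. s(m(m(0, s(s(0)), s(0)), s(s(s(a))), s(m(0, m(s(s(a)), s(s(0)), s(0)), s(0)))))  →  s(m(s(s(0)), s(s(s(a))), s(m(0, m(s(s(a)), s(s(0)), s(0)), s(0)))))   [R6 at 1.1]
4. s(m(s(s(0)), s(s(s(a))), s(m(0, m(s(s(a)), s(s(0)), s(0)), s(0)))))  →  s(s(0))   [R3 at 1]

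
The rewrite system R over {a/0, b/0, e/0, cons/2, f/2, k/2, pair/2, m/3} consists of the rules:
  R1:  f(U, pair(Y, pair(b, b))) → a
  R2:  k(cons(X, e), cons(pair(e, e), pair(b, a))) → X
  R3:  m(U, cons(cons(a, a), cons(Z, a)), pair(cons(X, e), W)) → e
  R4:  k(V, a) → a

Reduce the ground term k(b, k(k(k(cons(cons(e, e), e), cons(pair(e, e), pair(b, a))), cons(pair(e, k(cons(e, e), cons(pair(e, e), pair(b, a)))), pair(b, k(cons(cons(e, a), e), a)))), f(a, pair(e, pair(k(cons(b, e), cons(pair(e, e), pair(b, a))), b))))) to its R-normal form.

1. k(b, k(k(k(cons(cons(e, e), e), cons(pair(e, e), pair(b, a))), cons(pair(e, k(cons(e, e), cons(pair(e, e), pair(b, a)))), pair(b, k(cons(cons(e, a), e), a)))), f(a, pair(e, pair(k(cons(b, e), cons(pair(e, e), pair(b, a))), b)))))  →  k(b, k(k(cons(e, e), cons(pair(e, k(cons(e, e), cons(pair(e, e), pair(b, a)))), pair(b, k(cons(cons(e, a), e), a)))), f(a, pair(e, pair(k(cons(b, e), cons(pair(e, e), pair(b, a))), b)))))   [R2 at 2.1.1]
2. k(b, k(k(cons(e, e), cons(pair(e, k(cons(e, e), cons(pair(e, e), pair(b, a)))), pair(b, k(cons(cons(e, a), e), a)))), f(a, pair(e, pair(k(cons(b, e), cons(pair(e, e), pair(b, a))), b)))))  →  k(b, k(k(cons(e, e), cons(pair(e, e), pair(b, k(cons(cons(e, a), e), a)))), f(a, pair(e, pair(k(cons(b, e), cons(pair(e, e), pair(b, a))), b)))))   [R2 at 2.1.2.1.2]
3. k(b, k(k(cons(e, e), cons(pair(e, e), pair(b, k(cons(cons(e, a), e), a)))), f(a, pair(e, pair(k(cons(b, e), cons(pair(e, e), pair(b, a))), b)))))  →  k(b, k(k(cons(e, e), cons(pair(e, e), pair(b, a))), f(a, pair(e, pair(k(cons(b, e), cons(pair(e, e), pair(b, a))), b)))))   [R4 at 2.1.2.2.2]
4. k(b, k(k(cons(e, e), cons(pair(e, e), pair(b, a))), f(a, pair(e, pair(k(cons(b, e), cons(pair(e, e), pair(b, a))), b)))))  →  k(b, k(e, f(a, pair(e, pair(k(cons(b, e), cons(pair(e, e), pair(b, a))), b)))))   [R2 at 2.1]
5. k(b, k(e, f(a, pair(e, pair(k(cons(b, e), cons(pair(e, e), pair(b, a))), b)))))  →  k(b, k(e, f(a, pair(e, pair(b, b)))))   [R2 at 2.2.2.2.1]
6. k(b, k(e, f(a, pair(e, pair(b, b)))))  →  k(b, k(e, a))   [R1 at 2.2]
7. k(b, k(e, a))  →  k(b, a)   [R4 at 2]
8. k(b, a)  →  a   [R4 at ε]

a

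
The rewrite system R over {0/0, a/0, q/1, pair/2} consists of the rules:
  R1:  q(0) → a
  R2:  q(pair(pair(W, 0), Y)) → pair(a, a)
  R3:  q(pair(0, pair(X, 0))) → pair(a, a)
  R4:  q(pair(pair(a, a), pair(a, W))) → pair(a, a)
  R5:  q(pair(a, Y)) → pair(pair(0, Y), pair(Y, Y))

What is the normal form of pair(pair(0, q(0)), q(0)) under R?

pair(pair(0, a), a)

1. pair(pair(0, q(0)), q(0))  →  pair(pair(0, a), q(0))   [R1 at 1.2]
2. pair(pair(0, a), q(0))  →  pair(pair(0, a), a)   [R1 at 2]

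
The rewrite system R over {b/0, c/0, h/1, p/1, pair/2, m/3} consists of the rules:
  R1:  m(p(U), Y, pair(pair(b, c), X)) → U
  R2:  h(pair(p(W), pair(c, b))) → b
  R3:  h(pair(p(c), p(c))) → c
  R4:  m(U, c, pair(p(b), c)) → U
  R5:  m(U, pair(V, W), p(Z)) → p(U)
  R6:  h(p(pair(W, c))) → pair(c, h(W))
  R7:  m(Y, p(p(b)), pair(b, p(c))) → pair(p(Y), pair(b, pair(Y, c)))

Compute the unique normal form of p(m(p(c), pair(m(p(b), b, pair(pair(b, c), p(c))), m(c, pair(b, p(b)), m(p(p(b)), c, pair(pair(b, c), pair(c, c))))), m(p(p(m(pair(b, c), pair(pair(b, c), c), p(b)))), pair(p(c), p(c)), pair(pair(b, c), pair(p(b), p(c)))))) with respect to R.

p(p(p(c)))

1. p(m(p(c), pair(m(p(b), b, pair(pair(b, c), p(c))), m(c, pair(b, p(b)), m(p(p(b)), c, pair(pair(b, c), pair(c, c))))), m(p(p(m(pair(b, c), pair(pair(b, c), c), p(b)))), pair(p(c), p(c)), pair(pair(b, c), pair(p(b), p(c))))))  →  p(m(p(c), pair(b, m(c, pair(b, p(b)), m(p(p(b)), c, pair(pair(b, c), pair(c, c))))), m(p(p(m(pair(b, c), pair(pair(b, c), c), p(b)))), pair(p(c), p(c)), pair(pair(b, c), pair(p(b), p(c))))))   [R1 at 1.2.1]
2. p(m(p(c), pair(b, m(c, pair(b, p(b)), m(p(p(b)), c, pair(pair(b, c), pair(c, c))))), m(p(p(m(pair(b, c), pair(pair(b, c), c), p(b)))), pair(p(c), p(c)), pair(pair(b, c), pair(p(b), p(c))))))  →  p(m(p(c), pair(b, m(c, pair(b, p(b)), p(b))), m(p(p(m(pair(b, c), pair(pair(b, c), c), p(b)))), pair(p(c), p(c)), pair(pair(b, c), pair(p(b), p(c))))))   [R1 at 1.2.2.3]
3. p(m(p(c), pair(b, m(c, pair(b, p(b)), p(b))), m(p(p(m(pair(b, c), pair(pair(b, c), c), p(b)))), pair(p(c), p(c)), pair(pair(b, c), pair(p(b), p(c))))))  →  p(m(p(c), pair(b, p(c)), m(p(p(m(pair(b, c), pair(pair(b, c), c), p(b)))), pair(p(c), p(c)), pair(pair(b, c), pair(p(b), p(c))))))   [R5 at 1.2.2]
4. p(m(p(c), pair(b, p(c)), m(p(p(m(pair(b, c), pair(pair(b, c), c), p(b)))), pair(p(c), p(c)), pair(pair(b, c), pair(p(b), p(c))))))  →  p(m(p(c), pair(b, p(c)), p(m(pair(b, c), pair(pair(b, c), c), p(b)))))   [R1 at 1.3]
5. p(m(p(c), pair(b, p(c)), p(m(pair(b, c), pair(pair(b, c), c), p(b)))))  →  p(p(p(c)))   [R5 at 1]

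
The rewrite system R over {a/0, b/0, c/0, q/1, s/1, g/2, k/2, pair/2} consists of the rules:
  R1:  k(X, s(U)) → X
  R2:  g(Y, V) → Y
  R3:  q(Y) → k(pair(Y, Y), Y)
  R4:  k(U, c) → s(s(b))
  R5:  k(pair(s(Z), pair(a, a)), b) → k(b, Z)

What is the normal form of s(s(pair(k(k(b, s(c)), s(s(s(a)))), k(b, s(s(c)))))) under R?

1. s(s(pair(k(k(b, s(c)), s(s(s(a)))), k(b, s(s(c))))))  →  s(s(pair(k(b, s(c)), k(b, s(s(c))))))   [R1 at 1.1.1]
2. s(s(pair(k(b, s(c)), k(b, s(s(c))))))  →  s(s(pair(b, k(b, s(s(c))))))   [R1 at 1.1.1]
3. s(s(pair(b, k(b, s(s(c))))))  →  s(s(pair(b, b)))   [R1 at 1.1.2]

s(s(pair(b, b)))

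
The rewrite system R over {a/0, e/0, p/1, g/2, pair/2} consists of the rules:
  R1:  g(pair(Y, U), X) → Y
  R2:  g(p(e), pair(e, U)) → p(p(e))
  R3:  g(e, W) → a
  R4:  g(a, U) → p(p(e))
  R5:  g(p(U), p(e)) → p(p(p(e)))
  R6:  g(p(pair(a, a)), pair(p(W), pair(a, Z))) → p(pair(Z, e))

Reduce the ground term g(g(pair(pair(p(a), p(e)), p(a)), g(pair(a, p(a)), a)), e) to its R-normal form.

1. g(g(pair(pair(p(a), p(e)), p(a)), g(pair(a, p(a)), a)), e)  →  g(pair(p(a), p(e)), e)   [R1 at 1]
2. g(pair(p(a), p(e)), e)  →  p(a)   [R1 at ε]

p(a)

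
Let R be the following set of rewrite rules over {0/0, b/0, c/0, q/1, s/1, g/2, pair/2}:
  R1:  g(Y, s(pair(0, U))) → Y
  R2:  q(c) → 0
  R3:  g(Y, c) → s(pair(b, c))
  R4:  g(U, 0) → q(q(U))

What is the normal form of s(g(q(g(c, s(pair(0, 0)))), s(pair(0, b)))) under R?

1. s(g(q(g(c, s(pair(0, 0)))), s(pair(0, b))))  →  s(q(g(c, s(pair(0, 0)))))   [R1 at 1]
2. s(q(g(c, s(pair(0, 0)))))  →  s(q(c))   [R1 at 1.1]
3. s(q(c))  →  s(0)   [R2 at 1]

s(0)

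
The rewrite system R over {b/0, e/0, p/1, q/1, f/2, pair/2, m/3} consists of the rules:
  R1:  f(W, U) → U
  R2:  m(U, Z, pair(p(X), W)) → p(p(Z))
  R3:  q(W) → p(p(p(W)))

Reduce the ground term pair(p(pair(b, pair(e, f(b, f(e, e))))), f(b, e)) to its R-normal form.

1. pair(p(pair(b, pair(e, f(b, f(e, e))))), f(b, e))  →  pair(p(pair(b, pair(e, f(e, e)))), f(b, e))   [R1 at 1.1.2.2]
2. pair(p(pair(b, pair(e, f(e, e)))), f(b, e))  →  pair(p(pair(b, pair(e, e))), f(b, e))   [R1 at 1.1.2.2]
3. pair(p(pair(b, pair(e, e))), f(b, e))  →  pair(p(pair(b, pair(e, e))), e)   [R1 at 2]

pair(p(pair(b, pair(e, e))), e)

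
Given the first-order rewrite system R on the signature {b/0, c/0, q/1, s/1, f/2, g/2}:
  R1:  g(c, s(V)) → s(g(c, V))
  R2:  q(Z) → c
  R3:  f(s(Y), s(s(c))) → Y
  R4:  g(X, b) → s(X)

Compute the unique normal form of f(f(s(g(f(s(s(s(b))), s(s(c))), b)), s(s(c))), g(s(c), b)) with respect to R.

s(s(b))

1. f(f(s(g(f(s(s(s(b))), s(s(c))), b)), s(s(c))), g(s(c), b))  →  f(g(f(s(s(s(b))), s(s(c))), b), g(s(c), b))   [R3 at 1]
2. f(g(f(s(s(s(b))), s(s(c))), b), g(s(c), b))  →  f(s(f(s(s(s(b))), s(s(c)))), g(s(c), b))   [R4 at 1]
3. f(s(f(s(s(s(b))), s(s(c)))), g(s(c), b))  →  f(s(s(s(b))), g(s(c), b))   [R3 at 1.1]
4. f(s(s(s(b))), g(s(c), b))  →  f(s(s(s(b))), s(s(c)))   [R4 at 2]
5. f(s(s(s(b))), s(s(c)))  →  s(s(b))   [R3 at ε]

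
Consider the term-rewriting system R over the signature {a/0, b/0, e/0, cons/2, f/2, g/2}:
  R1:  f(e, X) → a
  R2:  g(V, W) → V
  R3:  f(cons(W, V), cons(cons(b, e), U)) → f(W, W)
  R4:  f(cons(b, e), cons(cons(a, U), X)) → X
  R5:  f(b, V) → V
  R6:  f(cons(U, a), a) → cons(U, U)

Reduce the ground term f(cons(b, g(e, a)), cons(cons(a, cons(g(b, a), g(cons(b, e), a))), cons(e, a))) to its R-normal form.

cons(e, a)

1. f(cons(b, g(e, a)), cons(cons(a, cons(g(b, a), g(cons(b, e), a))), cons(e, a)))  →  f(cons(b, e), cons(cons(a, cons(g(b, a), g(cons(b, e), a))), cons(e, a)))   [R2 at 1.2]
2. f(cons(b, e), cons(cons(a, cons(g(b, a), g(cons(b, e), a))), cons(e, a)))  →  cons(e, a)   [R4 at ε]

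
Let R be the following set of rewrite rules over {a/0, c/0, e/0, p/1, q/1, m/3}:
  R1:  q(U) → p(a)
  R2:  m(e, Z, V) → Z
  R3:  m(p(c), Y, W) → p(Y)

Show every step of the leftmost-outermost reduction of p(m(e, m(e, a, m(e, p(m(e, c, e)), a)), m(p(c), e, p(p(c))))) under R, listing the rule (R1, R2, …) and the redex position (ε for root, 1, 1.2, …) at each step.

1. p(m(e, m(e, a, m(e, p(m(e, c, e)), a)), m(p(c), e, p(p(c)))))  →  p(m(e, a, m(e, p(m(e, c, e)), a)))   [R2 at 1]
2. p(m(e, a, m(e, p(m(e, c, e)), a)))  →  p(a)   [R2 at 1]

p(a)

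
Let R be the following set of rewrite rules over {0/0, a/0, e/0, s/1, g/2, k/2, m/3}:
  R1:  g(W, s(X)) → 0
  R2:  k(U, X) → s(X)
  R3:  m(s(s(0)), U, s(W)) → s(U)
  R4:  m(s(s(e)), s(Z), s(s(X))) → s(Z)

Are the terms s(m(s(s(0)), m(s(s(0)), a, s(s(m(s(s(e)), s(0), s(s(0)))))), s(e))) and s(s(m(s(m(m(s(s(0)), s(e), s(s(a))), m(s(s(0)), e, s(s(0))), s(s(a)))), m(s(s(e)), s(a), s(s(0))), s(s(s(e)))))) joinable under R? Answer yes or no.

yes — NF(t₁) = s(s(s(a))), NF(t₂) = s(s(s(a)))

Reduce t₁ = s(m(s(s(0)), m(s(s(0)), a, s(s(m(s(s(e)), s(0), s(s(0)))))), s(e))):
1. s(m(s(s(0)), m(s(s(0)), a, s(s(m(s(s(e)), s(0), s(s(0)))))), s(e)))  →  s(s(m(s(s(0)), a, s(s(m(s(s(e)), s(0), s(s(0))))))))   [R3 at 1]
2. s(s(m(s(s(0)), a, s(s(m(s(s(e)), s(0), s(s(0))))))))  →  s(s(s(a)))   [R3 at 1.1]

Reduce t₂ = s(s(m(s(m(m(s(s(0)), s(e), s(s(a))), m(s(s(0)), e, s(s(0))), s(s(a)))), m(s(s(e)), s(a), s(s(0))), s(s(s(e)))))):
1. s(s(m(s(m(m(s(s(0)), s(e), s(s(a))), m(s(s(0)), e, s(s(0))), s(s(a)))), m(s(s(e)), s(a), s(s(0))), s(s(s(e))))))  →  s(s(m(s(m(s(s(e)), m(s(s(0)), e, s(s(0))), s(s(a)))), m(s(s(e)), s(a), s(s(0))), s(s(s(e))))))   [R3 at 1.1.1.1.1]
2. s(s(m(s(m(s(s(e)), m(s(s(0)), e, s(s(0))), s(s(a)))), m(s(s(e)), s(a), s(s(0))), s(s(s(e))))))  →  s(s(m(s(m(s(s(e)), s(e), s(s(a)))), m(s(s(e)), s(a), s(s(0))), s(s(s(e))))))   [R3 at 1.1.1.1.2]
3. s(s(m(s(m(s(s(e)), s(e), s(s(a)))), m(s(s(e)), s(a), s(s(0))), s(s(s(e))))))  →  s(s(m(s(s(e)), m(s(s(e)), s(a), s(s(0))), s(s(s(e))))))   [R4 at 1.1.1.1]
4. s(s(m(s(s(e)), m(s(s(e)), s(a), s(s(0))), s(s(s(e))))))  →  s(s(m(s(s(e)), s(a), s(s(s(e))))))   [R4 at 1.1.2]
5. s(s(m(s(s(e)), s(a), s(s(s(e))))))  →  s(s(s(a)))   [R4 at 1.1]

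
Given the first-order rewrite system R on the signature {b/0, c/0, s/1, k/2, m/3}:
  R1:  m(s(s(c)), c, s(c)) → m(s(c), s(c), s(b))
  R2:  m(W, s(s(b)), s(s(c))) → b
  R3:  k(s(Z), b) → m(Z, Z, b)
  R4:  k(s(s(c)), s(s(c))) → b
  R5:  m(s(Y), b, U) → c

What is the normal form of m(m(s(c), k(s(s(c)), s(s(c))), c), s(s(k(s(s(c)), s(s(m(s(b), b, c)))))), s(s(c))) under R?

b

1. m(m(s(c), k(s(s(c)), s(s(c))), c), s(s(k(s(s(c)), s(s(m(s(b), b, c)))))), s(s(c)))  →  m(m(s(c), b, c), s(s(k(s(s(c)), s(s(m(s(b), b, c)))))), s(s(c)))   [R4 at 1.2]
2. m(m(s(c), b, c), s(s(k(s(s(c)), s(s(m(s(b), b, c)))))), s(s(c)))  →  m(c, s(s(k(s(s(c)), s(s(m(s(b), b, c)))))), s(s(c)))   [R5 at 1]
3. m(c, s(s(k(s(s(c)), s(s(m(s(b), b, c)))))), s(s(c)))  →  m(c, s(s(k(s(s(c)), s(s(c))))), s(s(c)))   [R5 at 2.1.1.2.1.1]
4. m(c, s(s(k(s(s(c)), s(s(c))))), s(s(c)))  →  m(c, s(s(b)), s(s(c)))   [R4 at 2.1.1]
5. m(c, s(s(b)), s(s(c)))  →  b   [R2 at ε]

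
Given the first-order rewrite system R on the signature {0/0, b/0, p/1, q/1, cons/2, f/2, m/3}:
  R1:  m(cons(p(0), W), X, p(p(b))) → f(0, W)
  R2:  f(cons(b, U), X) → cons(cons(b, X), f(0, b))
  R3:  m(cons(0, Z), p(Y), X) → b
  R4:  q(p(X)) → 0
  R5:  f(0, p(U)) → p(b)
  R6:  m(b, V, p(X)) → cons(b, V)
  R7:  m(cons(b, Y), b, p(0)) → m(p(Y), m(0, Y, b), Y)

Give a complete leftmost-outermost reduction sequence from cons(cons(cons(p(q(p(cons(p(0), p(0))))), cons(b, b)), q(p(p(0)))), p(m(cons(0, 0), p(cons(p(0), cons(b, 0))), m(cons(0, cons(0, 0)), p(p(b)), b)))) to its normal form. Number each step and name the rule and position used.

1. cons(cons(cons(p(q(p(cons(p(0), p(0))))), cons(b, b)), q(p(p(0)))), p(m(cons(0, 0), p(cons(p(0), cons(b, 0))), m(cons(0, cons(0, 0)), p(p(b)), b))))  →  cons(cons(cons(p(0), cons(b, b)), q(p(p(0)))), p(m(cons(0, 0), p(cons(p(0), cons(b, 0))), m(cons(0, cons(0, 0)), p(p(b)), b))))   [R4 at 1.1.1.1]
2. cons(cons(cons(p(0), cons(b, b)), q(p(p(0)))), p(m(cons(0, 0), p(cons(p(0), cons(b, 0))), m(cons(0, cons(0, 0)), p(p(b)), b))))  →  cons(cons(cons(p(0), cons(b, b)), 0), p(m(cons(0, 0), p(cons(p(0), cons(b, 0))), m(cons(0, cons(0, 0)), p(p(b)), b))))   [R4 at 1.2]
3. cons(cons(cons(p(0), cons(b, b)), 0), p(m(cons(0, 0), p(cons(p(0), cons(b, 0))), m(cons(0, cons(0, 0)), p(p(b)), b))))  →  cons(cons(cons(p(0), cons(b, b)), 0), p(b))   [R3 at 2.1]

cons(cons(cons(p(0), cons(b, b)), 0), p(b))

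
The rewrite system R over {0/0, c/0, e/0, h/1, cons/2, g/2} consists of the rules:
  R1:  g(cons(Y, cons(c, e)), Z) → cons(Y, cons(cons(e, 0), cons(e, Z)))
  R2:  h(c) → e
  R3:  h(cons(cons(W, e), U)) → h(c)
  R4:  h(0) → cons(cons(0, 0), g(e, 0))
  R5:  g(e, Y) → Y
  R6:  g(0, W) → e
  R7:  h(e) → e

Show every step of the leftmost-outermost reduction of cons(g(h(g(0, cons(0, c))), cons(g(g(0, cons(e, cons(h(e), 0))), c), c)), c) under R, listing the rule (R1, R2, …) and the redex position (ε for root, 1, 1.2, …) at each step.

1. cons(g(h(g(0, cons(0, c))), cons(g(g(0, cons(e, cons(h(e), 0))), c), c)), c)  →  cons(g(h(e), cons(g(g(0, cons(e, cons(h(e), 0))), c), c)), c)   [R6 at 1.1.1]
2. cons(g(h(e), cons(g(g(0, cons(e, cons(h(e), 0))), c), c)), c)  →  cons(g(e, cons(g(g(0, cons(e, cons(h(e), 0))), c), c)), c)   [R7 at 1.1]
3. cons(g(e, cons(g(g(0, cons(e, cons(h(e), 0))), c), c)), c)  →  cons(cons(g(g(0, cons(e, cons(h(e), 0))), c), c), c)   [R5 at 1]
4. cons(cons(g(g(0, cons(e, cons(h(e), 0))), c), c), c)  →  cons(cons(g(e, c), c), c)   [R6 at 1.1.1]
5. cons(cons(g(e, c), c), c)  →  cons(cons(c, c), c)   [R5 at 1.1]

cons(cons(c, c), c)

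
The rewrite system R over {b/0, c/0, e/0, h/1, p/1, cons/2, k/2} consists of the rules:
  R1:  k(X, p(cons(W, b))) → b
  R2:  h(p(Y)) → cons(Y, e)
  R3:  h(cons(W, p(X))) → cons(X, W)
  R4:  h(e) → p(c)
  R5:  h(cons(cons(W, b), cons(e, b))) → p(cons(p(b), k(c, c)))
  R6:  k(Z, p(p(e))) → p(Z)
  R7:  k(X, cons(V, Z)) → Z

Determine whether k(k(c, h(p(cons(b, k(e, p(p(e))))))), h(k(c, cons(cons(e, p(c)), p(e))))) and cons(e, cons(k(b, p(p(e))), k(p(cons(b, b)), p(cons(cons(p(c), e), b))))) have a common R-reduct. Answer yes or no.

no — NF(t₁) = e, NF(t₂) = cons(e, cons(p(b), b))

Reduce t₁ = k(k(c, h(p(cons(b, k(e, p(p(e))))))), h(k(c, cons(cons(e, p(c)), p(e))))):
1. k(k(c, h(p(cons(b, k(e, p(p(e))))))), h(k(c, cons(cons(e, p(c)), p(e)))))  →  k(k(c, cons(cons(b, k(e, p(p(e)))), e)), h(k(c, cons(cons(e, p(c)), p(e)))))   [R2 at 1.2]
2. k(k(c, cons(cons(b, k(e, p(p(e)))), e)), h(k(c, cons(cons(e, p(c)), p(e)))))  →  k(e, h(k(c, cons(cons(e, p(c)), p(e)))))   [R7 at 1]
3. k(e, h(k(c, cons(cons(e, p(c)), p(e)))))  →  k(e, h(p(e)))   [R7 at 2.1]
4. k(e, h(p(e)))  →  k(e, cons(e, e))   [R2 at 2]
5. k(e, cons(e, e))  →  e   [R7 at ε]

Reduce t₂ = cons(e, cons(k(b, p(p(e))), k(p(cons(b, b)), p(cons(cons(p(c), e), b))))):
1. cons(e, cons(k(b, p(p(e))), k(p(cons(b, b)), p(cons(cons(p(c), e), b)))))  →  cons(e, cons(p(b), k(p(cons(b, b)), p(cons(cons(p(c), e), b)))))   [R6 at 2.1]
2. cons(e, cons(p(b), k(p(cons(b, b)), p(cons(cons(p(c), e), b)))))  →  cons(e, cons(p(b), b))   [R1 at 2.2]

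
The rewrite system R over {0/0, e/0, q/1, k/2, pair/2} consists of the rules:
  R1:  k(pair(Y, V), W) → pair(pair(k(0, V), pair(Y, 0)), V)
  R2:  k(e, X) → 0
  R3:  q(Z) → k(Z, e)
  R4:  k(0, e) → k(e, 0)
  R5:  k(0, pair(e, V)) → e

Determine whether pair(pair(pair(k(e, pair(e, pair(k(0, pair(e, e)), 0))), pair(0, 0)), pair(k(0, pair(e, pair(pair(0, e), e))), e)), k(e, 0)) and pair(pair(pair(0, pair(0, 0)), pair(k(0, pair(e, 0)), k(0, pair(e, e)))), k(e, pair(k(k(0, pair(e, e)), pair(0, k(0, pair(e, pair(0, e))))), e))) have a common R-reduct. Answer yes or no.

yes — NF(t₁) = pair(pair(pair(0, pair(0, 0)), pair(e, e)), 0), NF(t₂) = pair(pair(pair(0, pair(0, 0)), pair(e, e)), 0)

Reduce t₁ = pair(pair(pair(k(e, pair(e, pair(k(0, pair(e, e)), 0))), pair(0, 0)), pair(k(0, pair(e, pair(pair(0, e), e))), e)), k(e, 0)):
1. pair(pair(pair(k(e, pair(e, pair(k(0, pair(e, e)), 0))), pair(0, 0)), pair(k(0, pair(e, pair(pair(0, e), e))), e)), k(e, 0))  →  pair(pair(pair(0, pair(0, 0)), pair(k(0, pair(e, pair(pair(0, e), e))), e)), k(e, 0))   [R2 at 1.1.1]
2. pair(pair(pair(0, pair(0, 0)), pair(k(0, pair(e, pair(pair(0, e), e))), e)), k(e, 0))  →  pair(pair(pair(0, pair(0, 0)), pair(e, e)), k(e, 0))   [R5 at 1.2.1]
3. pair(pair(pair(0, pair(0, 0)), pair(e, e)), k(e, 0))  →  pair(pair(pair(0, pair(0, 0)), pair(e, e)), 0)   [R2 at 2]

Reduce t₂ = pair(pair(pair(0, pair(0, 0)), pair(k(0, pair(e, 0)), k(0, pair(e, e)))), k(e, pair(k(k(0, pair(e, e)), pair(0, k(0, pair(e, pair(0, e))))), e))):
1. pair(pair(pair(0, pair(0, 0)), pair(k(0, pair(e, 0)), k(0, pair(e, e)))), k(e, pair(k(k(0, pair(e, e)), pair(0, k(0, pair(e, pair(0, e))))), e)))  →  pair(pair(pair(0, pair(0, 0)), pair(e, k(0, pair(e, e)))), k(e, pair(k(k(0, pair(e, e)), pair(0, k(0, pair(e, pair(0, e))))), e)))   [R5 at 1.2.1]
2. pair(pair(pair(0, pair(0, 0)), pair(e, k(0, pair(e, e)))), k(e, pair(k(k(0, pair(e, e)), pair(0, k(0, pair(e, pair(0, e))))), e)))  →  pair(pair(pair(0, pair(0, 0)), pair(e, e)), k(e, pair(k(k(0, pair(e, e)), pair(0, k(0, pair(e, pair(0, e))))), e)))   [R5 at 1.2.2]
3. pair(pair(pair(0, pair(0, 0)), pair(e, e)), k(e, pair(k(k(0, pair(e, e)), pair(0, k(0, pair(e, pair(0, e))))), e)))  →  pair(pair(pair(0, pair(0, 0)), pair(e, e)), 0)   [R2 at 2]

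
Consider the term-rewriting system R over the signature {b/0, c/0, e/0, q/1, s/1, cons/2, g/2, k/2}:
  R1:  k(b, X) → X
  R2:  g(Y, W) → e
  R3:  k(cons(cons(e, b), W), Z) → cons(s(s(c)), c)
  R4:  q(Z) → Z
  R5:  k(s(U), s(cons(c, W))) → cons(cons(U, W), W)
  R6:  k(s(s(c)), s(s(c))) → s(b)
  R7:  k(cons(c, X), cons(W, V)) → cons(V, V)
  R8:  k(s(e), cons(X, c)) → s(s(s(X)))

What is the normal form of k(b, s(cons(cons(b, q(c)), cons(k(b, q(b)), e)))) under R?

1. k(b, s(cons(cons(b, q(c)), cons(k(b, q(b)), e))))  →  s(cons(cons(b, q(c)), cons(k(b, q(b)), e)))   [R1 at ε]
2. s(cons(cons(b, q(c)), cons(k(b, q(b)), e)))  →  s(cons(cons(b, c), cons(k(b, q(b)), e)))   [R4 at 1.1.2]
3. s(cons(cons(b, c), cons(k(b, q(b)), e)))  →  s(cons(cons(b, c), cons(q(b), e)))   [R1 at 1.2.1]
4. s(cons(cons(b, c), cons(q(b), e)))  →  s(cons(cons(b, c), cons(b, e)))   [R4 at 1.2.1]

s(cons(cons(b, c), cons(b, e)))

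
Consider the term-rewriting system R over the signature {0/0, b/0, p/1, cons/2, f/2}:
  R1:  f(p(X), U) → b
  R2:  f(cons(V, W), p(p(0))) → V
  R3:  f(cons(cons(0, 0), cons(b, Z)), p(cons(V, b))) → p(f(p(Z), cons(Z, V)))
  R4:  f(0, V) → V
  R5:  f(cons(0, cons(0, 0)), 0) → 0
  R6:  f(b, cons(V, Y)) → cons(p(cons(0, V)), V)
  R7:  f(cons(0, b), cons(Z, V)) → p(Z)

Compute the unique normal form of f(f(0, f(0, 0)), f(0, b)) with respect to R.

b

1. f(f(0, f(0, 0)), f(0, b))  →  f(f(0, 0), f(0, b))   [R4 at 1]
2. f(f(0, 0), f(0, b))  →  f(0, f(0, b))   [R4 at 1]
3. f(0, f(0, b))  →  f(0, b)   [R4 at ε]
4. f(0, b)  →  b   [R4 at ε]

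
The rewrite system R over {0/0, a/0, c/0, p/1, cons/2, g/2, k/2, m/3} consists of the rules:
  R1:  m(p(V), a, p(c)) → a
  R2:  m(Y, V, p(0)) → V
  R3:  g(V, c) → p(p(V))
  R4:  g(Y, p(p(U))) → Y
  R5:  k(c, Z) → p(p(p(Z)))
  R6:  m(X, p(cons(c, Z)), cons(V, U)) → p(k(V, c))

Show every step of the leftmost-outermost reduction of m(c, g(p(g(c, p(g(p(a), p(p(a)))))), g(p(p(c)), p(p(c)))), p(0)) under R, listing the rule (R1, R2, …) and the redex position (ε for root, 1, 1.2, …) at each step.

p(c)

1. m(c, g(p(g(c, p(g(p(a), p(p(a)))))), g(p(p(c)), p(p(c)))), p(0))  →  g(p(g(c, p(g(p(a), p(p(a)))))), g(p(p(c)), p(p(c))))   [R2 at ε]
2. g(p(g(c, p(g(p(a), p(p(a)))))), g(p(p(c)), p(p(c))))  →  g(p(g(c, p(p(a)))), g(p(p(c)), p(p(c))))   [R4 at 1.1.2.1]
3. g(p(g(c, p(p(a)))), g(p(p(c)), p(p(c))))  →  g(p(c), g(p(p(c)), p(p(c))))   [R4 at 1.1]
4. g(p(c), g(p(p(c)), p(p(c))))  →  g(p(c), p(p(c)))   [R4 at 2]
5. g(p(c), p(p(c)))  →  p(c)   [R4 at ε]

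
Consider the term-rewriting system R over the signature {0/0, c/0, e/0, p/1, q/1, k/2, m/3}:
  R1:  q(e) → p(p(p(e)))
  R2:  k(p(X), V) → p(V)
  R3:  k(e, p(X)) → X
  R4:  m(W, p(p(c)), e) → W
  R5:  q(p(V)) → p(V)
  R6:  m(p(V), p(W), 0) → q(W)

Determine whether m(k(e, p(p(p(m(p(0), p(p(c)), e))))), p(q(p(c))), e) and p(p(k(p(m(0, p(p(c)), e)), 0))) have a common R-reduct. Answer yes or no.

Reduce t₁ = m(k(e, p(p(p(m(p(0), p(p(c)), e))))), p(q(p(c))), e):
1. m(k(e, p(p(p(m(p(0), p(p(c)), e))))), p(q(p(c))), e)  →  m(p(p(m(p(0), p(p(c)), e))), p(q(p(c))), e)   [R3 at 1]
2. m(p(p(m(p(0), p(p(c)), e))), p(q(p(c))), e)  →  m(p(p(p(0))), p(q(p(c))), e)   [R4 at 1.1.1]
3. m(p(p(p(0))), p(q(p(c))), e)  →  m(p(p(p(0))), p(p(c)), e)   [R5 at 2.1]
4. m(p(p(p(0))), p(p(c)), e)  →  p(p(p(0)))   [R4 at ε]

Reduce t₂ = p(p(k(p(m(0, p(p(c)), e)), 0))):
1. p(p(k(p(m(0, p(p(c)), e)), 0)))  →  p(p(p(0)))   [R2 at 1.1]

yes — NF(t₁) = p(p(p(0))), NF(t₂) = p(p(p(0)))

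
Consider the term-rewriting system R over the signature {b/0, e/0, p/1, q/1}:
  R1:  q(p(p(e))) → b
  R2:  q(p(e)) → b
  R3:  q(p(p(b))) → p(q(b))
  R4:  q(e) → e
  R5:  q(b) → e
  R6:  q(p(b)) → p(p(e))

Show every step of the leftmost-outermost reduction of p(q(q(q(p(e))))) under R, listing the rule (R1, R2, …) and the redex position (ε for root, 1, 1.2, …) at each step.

1. p(q(q(q(p(e)))))  →  p(q(q(b)))   [R2 at 1.1.1]
2. p(q(q(b)))  →  p(q(e))   [R5 at 1.1]
3. p(q(e))  →  p(e)   [R4 at 1]

p(e)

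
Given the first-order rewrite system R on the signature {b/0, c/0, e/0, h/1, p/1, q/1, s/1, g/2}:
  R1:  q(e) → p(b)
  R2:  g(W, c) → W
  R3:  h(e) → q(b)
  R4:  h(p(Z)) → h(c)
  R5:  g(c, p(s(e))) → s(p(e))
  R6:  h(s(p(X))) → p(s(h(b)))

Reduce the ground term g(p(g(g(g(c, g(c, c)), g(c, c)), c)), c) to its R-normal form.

p(c)

1. g(p(g(g(g(c, g(c, c)), g(c, c)), c)), c)  →  p(g(g(g(c, g(c, c)), g(c, c)), c))   [R2 at ε]
2. p(g(g(g(c, g(c, c)), g(c, c)), c))  →  p(g(g(c, g(c, c)), g(c, c)))   [R2 at 1]
3. p(g(g(c, g(c, c)), g(c, c)))  →  p(g(g(c, c), g(c, c)))   [R2 at 1.1.2]
4. p(g(g(c, c), g(c, c)))  →  p(g(c, g(c, c)))   [R2 at 1.1]
5. p(g(c, g(c, c)))  →  p(g(c, c))   [R2 at 1.2]
6. p(g(c, c))  →  p(c)   [R2 at 1]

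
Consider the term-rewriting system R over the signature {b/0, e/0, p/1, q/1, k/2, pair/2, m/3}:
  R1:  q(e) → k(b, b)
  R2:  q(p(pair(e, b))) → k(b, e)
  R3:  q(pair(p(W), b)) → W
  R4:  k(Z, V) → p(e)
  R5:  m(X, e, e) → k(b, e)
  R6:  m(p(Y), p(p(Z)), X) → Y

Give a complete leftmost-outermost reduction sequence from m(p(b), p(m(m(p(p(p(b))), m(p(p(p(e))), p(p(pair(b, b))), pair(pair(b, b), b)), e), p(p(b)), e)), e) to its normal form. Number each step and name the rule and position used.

1. m(p(b), p(m(m(p(p(p(b))), m(p(p(p(e))), p(p(pair(b, b))), pair(pair(b, b), b)), e), p(p(b)), e)), e)  →  m(p(b), p(m(m(p(p(p(b))), p(p(e)), e), p(p(b)), e)), e)   [R6 at 2.1.1.2]
2. m(p(b), p(m(m(p(p(p(b))), p(p(e)), e), p(p(b)), e)), e)  →  m(p(b), p(m(p(p(b)), p(p(b)), e)), e)   [R6 at 2.1.1]
3. m(p(b), p(m(p(p(b)), p(p(b)), e)), e)  →  m(p(b), p(p(b)), e)   [R6 at 2.1]
4. m(p(b), p(p(b)), e)  →  b   [R6 at ε]

b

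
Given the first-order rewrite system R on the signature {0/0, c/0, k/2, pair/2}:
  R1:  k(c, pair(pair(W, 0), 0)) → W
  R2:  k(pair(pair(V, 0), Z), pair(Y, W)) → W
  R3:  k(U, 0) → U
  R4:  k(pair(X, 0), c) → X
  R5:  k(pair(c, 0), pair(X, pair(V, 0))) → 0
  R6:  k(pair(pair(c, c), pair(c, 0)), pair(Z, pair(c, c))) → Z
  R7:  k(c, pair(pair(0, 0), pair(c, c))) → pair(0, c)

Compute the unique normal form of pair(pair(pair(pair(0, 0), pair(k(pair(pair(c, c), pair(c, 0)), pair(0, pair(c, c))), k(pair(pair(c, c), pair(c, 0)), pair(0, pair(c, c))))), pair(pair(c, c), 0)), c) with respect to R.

1. pair(pair(pair(pair(0, 0), pair(k(pair(pair(c, c), pair(c, 0)), pair(0, pair(c, c))), k(pair(pair(c, c), pair(c, 0)), pair(0, pair(c, c))))), pair(pair(c, c), 0)), c)  →  pair(pair(pair(pair(0, 0), pair(0, k(pair(pair(c, c), pair(c, 0)), pair(0, pair(c, c))))), pair(pair(c, c), 0)), c)   [R6 at 1.1.2.1]
2. pair(pair(pair(pair(0, 0), pair(0, k(pair(pair(c, c), pair(c, 0)), pair(0, pair(c, c))))), pair(pair(c, c), 0)), c)  →  pair(pair(pair(pair(0, 0), pair(0, 0)), pair(pair(c, c), 0)), c)   [R6 at 1.1.2.2]

pair(pair(pair(pair(0, 0), pair(0, 0)), pair(pair(c, c), 0)), c)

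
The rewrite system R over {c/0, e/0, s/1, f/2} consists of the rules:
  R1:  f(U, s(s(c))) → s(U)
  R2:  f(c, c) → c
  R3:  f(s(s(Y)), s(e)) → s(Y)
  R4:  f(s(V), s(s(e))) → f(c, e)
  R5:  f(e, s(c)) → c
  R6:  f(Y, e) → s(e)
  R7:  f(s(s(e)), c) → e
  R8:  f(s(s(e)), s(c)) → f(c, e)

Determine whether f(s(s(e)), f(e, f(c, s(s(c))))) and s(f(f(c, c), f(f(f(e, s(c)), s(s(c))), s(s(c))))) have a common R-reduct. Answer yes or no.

Reduce t₁ = f(s(s(e)), f(e, f(c, s(s(c))))):
1. f(s(s(e)), f(e, f(c, s(s(c)))))  →  f(s(s(e)), f(e, s(c)))   [R1 at 2.2]
2. f(s(s(e)), f(e, s(c)))  →  f(s(s(e)), c)   [R5 at 2]
3. f(s(s(e)), c)  →  e   [R7 at ε]

Reduce t₂ = s(f(f(c, c), f(f(f(e, s(c)), s(s(c))), s(s(c))))):
1. s(f(f(c, c), f(f(f(e, s(c)), s(s(c))), s(s(c)))))  →  s(f(c, f(f(f(e, s(c)), s(s(c))), s(s(c)))))   [R2 at 1.1]
2. s(f(c, f(f(f(e, s(c)), s(s(c))), s(s(c)))))  →  s(f(c, s(f(f(e, s(c)), s(s(c))))))   [R1 at 1.2]
3. s(f(c, s(f(f(e, s(c)), s(s(c))))))  →  s(f(c, s(s(f(e, s(c))))))   [R1 at 1.2.1]
4. s(f(c, s(s(f(e, s(c))))))  →  s(f(c, s(s(c))))   [R5 at 1.2.1.1]
5. s(f(c, s(s(c))))  →  s(s(c))   [R1 at 1]

no — NF(t₁) = e, NF(t₂) = s(s(c))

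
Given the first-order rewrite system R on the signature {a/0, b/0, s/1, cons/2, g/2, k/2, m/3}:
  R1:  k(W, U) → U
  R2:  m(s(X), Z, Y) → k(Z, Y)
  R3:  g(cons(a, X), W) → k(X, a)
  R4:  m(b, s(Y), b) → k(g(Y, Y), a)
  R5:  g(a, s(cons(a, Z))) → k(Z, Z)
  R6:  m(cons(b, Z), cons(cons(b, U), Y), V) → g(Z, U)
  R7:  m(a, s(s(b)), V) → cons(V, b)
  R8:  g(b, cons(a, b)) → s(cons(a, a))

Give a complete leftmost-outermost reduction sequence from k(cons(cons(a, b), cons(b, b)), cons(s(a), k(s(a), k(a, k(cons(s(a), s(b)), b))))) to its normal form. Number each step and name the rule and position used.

1. k(cons(cons(a, b), cons(b, b)), cons(s(a), k(s(a), k(a, k(cons(s(a), s(b)), b)))))  →  cons(s(a), k(s(a), k(a, k(cons(s(a), s(b)), b))))   [R1 at ε]
2. cons(s(a), k(s(a), k(a, k(cons(s(a), s(b)), b))))  →  cons(s(a), k(a, k(cons(s(a), s(b)), b)))   [R1 at 2]
3. cons(s(a), k(a, k(cons(s(a), s(b)), b)))  →  cons(s(a), k(cons(s(a), s(b)), b))   [R1 at 2]
4. cons(s(a), k(cons(s(a), s(b)), b))  →  cons(s(a), b)   [R1 at 2]

cons(s(a), b)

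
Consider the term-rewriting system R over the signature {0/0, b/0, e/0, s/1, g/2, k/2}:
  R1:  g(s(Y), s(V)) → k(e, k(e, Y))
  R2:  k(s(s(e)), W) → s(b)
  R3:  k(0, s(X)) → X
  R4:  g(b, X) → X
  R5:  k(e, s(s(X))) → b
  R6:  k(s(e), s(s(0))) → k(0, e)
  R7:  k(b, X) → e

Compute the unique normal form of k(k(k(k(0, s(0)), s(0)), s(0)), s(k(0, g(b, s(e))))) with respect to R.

1. k(k(k(k(0, s(0)), s(0)), s(0)), s(k(0, g(b, s(e)))))  →  k(k(k(0, s(0)), s(0)), s(k(0, g(b, s(e)))))   [R3 at 1.1.1]
2. k(k(k(0, s(0)), s(0)), s(k(0, g(b, s(e)))))  →  k(k(0, s(0)), s(k(0, g(b, s(e)))))   [R3 at 1.1]
3. k(k(0, s(0)), s(k(0, g(b, s(e)))))  →  k(0, s(k(0, g(b, s(e)))))   [R3 at 1]
4. k(0, s(k(0, g(b, s(e)))))  →  k(0, g(b, s(e)))   [R3 at ε]
5. k(0, g(b, s(e)))  →  k(0, s(e))   [R4 at 2]
6. k(0, s(e))  →  e   [R3 at ε]

e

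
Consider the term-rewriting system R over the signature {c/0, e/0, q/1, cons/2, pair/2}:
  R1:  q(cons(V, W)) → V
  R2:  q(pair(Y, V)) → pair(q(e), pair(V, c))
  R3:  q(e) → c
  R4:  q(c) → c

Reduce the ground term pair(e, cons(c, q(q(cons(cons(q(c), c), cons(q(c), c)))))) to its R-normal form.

pair(e, cons(c, c))

1. pair(e, cons(c, q(q(cons(cons(q(c), c), cons(q(c), c))))))  →  pair(e, cons(c, q(cons(q(c), c))))   [R1 at 2.2.1]
2. pair(e, cons(c, q(cons(q(c), c))))  →  pair(e, cons(c, q(c)))   [R1 at 2.2]
3. pair(e, cons(c, q(c)))  →  pair(e, cons(c, c))   [R4 at 2.2]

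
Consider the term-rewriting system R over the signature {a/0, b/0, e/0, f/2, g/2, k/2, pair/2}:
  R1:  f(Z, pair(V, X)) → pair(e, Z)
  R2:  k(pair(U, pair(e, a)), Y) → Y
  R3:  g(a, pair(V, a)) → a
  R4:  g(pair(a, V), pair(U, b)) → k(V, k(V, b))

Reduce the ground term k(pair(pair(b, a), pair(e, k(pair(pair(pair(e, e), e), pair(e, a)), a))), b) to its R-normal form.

1. k(pair(pair(b, a), pair(e, k(pair(pair(pair(e, e), e), pair(e, a)), a))), b)  →  k(pair(pair(b, a), pair(e, a)), b)   [R2 at 1.2.2]
2. k(pair(pair(b, a), pair(e, a)), b)  →  b   [R2 at ε]

b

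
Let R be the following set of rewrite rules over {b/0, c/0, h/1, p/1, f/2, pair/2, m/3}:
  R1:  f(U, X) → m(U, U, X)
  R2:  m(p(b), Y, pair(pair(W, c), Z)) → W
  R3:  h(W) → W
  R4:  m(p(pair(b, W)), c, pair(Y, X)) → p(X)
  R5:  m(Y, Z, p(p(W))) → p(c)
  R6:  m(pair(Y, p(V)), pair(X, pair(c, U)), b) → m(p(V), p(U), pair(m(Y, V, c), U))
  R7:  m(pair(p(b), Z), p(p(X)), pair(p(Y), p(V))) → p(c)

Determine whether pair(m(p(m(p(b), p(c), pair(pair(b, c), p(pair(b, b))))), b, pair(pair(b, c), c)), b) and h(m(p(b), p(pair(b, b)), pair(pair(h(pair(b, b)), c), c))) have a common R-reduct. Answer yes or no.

Reduce t₁ = pair(m(p(m(p(b), p(c), pair(pair(b, c), p(pair(b, b))))), b, pair(pair(b, c), c)), b):
1. pair(m(p(m(p(b), p(c), pair(pair(b, c), p(pair(b, b))))), b, pair(pair(b, c), c)), b)  →  pair(m(p(b), b, pair(pair(b, c), c)), b)   [R2 at 1.1.1]
2. pair(m(p(b), b, pair(pair(b, c), c)), b)  →  pair(b, b)   [R2 at 1]

Reduce t₂ = h(m(p(b), p(pair(b, b)), pair(pair(h(pair(b, b)), c), c))):
1. h(m(p(b), p(pair(b, b)), pair(pair(h(pair(b, b)), c), c)))  →  m(p(b), p(pair(b, b)), pair(pair(h(pair(b, b)), c), c))   [R3 at ε]
2. m(p(b), p(pair(b, b)), pair(pair(h(pair(b, b)), c), c))  →  h(pair(b, b))   [R2 at ε]
3. h(pair(b, b))  →  pair(b, b)   [R3 at ε]

yes — NF(t₁) = pair(b, b), NF(t₂) = pair(b, b)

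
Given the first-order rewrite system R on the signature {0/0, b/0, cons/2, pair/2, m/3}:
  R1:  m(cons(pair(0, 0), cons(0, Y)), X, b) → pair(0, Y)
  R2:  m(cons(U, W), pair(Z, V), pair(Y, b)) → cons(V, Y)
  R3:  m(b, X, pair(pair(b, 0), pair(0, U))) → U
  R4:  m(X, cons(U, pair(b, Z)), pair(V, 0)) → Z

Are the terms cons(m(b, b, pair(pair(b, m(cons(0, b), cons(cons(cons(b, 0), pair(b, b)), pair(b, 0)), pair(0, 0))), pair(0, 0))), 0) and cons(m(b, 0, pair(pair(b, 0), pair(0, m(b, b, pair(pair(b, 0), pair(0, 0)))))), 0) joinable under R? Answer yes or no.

yes — NF(t₁) = cons(0, 0), NF(t₂) = cons(0, 0)

Reduce t₁ = cons(m(b, b, pair(pair(b, m(cons(0, b), cons(cons(cons(b, 0), pair(b, b)), pair(b, 0)), pair(0, 0))), pair(0, 0))), 0):
1. cons(m(b, b, pair(pair(b, m(cons(0, b), cons(cons(cons(b, 0), pair(b, b)), pair(b, 0)), pair(0, 0))), pair(0, 0))), 0)  →  cons(m(b, b, pair(pair(b, 0), pair(0, 0))), 0)   [R4 at 1.3.1.2]
2. cons(m(b, b, pair(pair(b, 0), pair(0, 0))), 0)  →  cons(0, 0)   [R3 at 1]

Reduce t₂ = cons(m(b, 0, pair(pair(b, 0), pair(0, m(b, b, pair(pair(b, 0), pair(0, 0)))))), 0):
1. cons(m(b, 0, pair(pair(b, 0), pair(0, m(b, b, pair(pair(b, 0), pair(0, 0)))))), 0)  →  cons(m(b, b, pair(pair(b, 0), pair(0, 0))), 0)   [R3 at 1]
2. cons(m(b, b, pair(pair(b, 0), pair(0, 0))), 0)  →  cons(0, 0)   [R3 at 1]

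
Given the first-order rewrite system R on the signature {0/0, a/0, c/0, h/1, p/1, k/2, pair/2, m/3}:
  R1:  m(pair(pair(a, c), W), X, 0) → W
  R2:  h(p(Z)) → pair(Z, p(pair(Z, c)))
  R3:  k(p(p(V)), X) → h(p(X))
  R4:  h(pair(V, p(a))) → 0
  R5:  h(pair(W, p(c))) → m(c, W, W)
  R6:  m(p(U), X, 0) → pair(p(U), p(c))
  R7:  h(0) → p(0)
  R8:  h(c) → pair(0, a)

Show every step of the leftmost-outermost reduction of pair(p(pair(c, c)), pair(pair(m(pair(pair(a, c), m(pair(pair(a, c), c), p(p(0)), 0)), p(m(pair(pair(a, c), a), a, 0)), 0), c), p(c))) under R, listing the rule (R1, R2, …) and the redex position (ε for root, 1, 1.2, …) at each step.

1. pair(p(pair(c, c)), pair(pair(m(pair(pair(a, c), m(pair(pair(a, c), c), p(p(0)), 0)), p(m(pair(pair(a, c), a), a, 0)), 0), c), p(c)))  →  pair(p(pair(c, c)), pair(pair(m(pair(pair(a, c), c), p(p(0)), 0), c), p(c)))   [R1 at 2.1.1]
2. pair(p(pair(c, c)), pair(pair(m(pair(pair(a, c), c), p(p(0)), 0), c), p(c)))  →  pair(p(pair(c, c)), pair(pair(c, c), p(c)))   [R1 at 2.1.1]

pair(p(pair(c, c)), pair(pair(c, c), p(c)))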